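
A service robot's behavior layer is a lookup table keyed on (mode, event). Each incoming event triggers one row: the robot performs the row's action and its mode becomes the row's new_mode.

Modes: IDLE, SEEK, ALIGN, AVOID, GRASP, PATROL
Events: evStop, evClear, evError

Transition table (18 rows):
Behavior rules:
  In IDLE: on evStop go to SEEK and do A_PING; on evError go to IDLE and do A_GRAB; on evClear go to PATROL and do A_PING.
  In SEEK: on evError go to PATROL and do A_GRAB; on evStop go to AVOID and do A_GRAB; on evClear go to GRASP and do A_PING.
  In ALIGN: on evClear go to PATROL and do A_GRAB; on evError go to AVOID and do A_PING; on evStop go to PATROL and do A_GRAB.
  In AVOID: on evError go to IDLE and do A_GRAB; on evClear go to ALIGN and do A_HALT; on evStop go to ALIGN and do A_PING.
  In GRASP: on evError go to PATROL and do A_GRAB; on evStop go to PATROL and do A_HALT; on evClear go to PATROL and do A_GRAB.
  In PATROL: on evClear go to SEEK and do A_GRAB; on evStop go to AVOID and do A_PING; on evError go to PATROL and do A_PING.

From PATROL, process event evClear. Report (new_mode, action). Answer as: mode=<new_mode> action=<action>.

current mode = PATROL; filter table to that mode:
  (PATROL, evClear) → (SEEK, A_GRAB)  ← event matches
  (PATROL, evStop) → (AVOID, A_PING)
  (PATROL, evError) → (PATROL, A_PING)
event = evClear selects (SEEK, A_GRAB)

mode=SEEK action=A_GRAB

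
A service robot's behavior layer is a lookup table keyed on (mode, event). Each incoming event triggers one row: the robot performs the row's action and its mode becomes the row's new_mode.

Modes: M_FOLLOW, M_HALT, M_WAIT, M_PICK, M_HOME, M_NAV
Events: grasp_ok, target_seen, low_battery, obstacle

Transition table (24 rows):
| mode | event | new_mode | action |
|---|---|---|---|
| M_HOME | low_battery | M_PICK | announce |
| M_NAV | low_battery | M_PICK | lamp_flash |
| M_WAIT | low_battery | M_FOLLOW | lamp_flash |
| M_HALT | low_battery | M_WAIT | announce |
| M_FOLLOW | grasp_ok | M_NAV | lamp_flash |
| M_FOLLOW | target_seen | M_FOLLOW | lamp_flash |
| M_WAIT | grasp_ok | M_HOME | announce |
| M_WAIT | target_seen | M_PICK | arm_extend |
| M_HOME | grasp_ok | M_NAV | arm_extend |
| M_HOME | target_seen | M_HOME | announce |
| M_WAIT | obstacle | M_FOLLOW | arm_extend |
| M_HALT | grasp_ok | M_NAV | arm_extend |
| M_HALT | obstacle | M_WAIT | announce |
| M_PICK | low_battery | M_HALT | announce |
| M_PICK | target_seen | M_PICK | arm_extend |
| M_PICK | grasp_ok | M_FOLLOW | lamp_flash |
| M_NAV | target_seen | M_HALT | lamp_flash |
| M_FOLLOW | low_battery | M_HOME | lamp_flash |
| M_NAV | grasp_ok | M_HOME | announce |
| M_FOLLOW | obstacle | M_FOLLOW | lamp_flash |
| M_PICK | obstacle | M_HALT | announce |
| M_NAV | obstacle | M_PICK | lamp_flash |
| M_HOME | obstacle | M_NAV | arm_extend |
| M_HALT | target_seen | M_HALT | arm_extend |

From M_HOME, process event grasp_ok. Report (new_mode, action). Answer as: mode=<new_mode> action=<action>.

current mode = M_HOME; filter table to that mode:
  (M_HOME, low_battery) → (M_PICK, announce)
  (M_HOME, grasp_ok) → (M_NAV, arm_extend)  ← event matches
  (M_HOME, target_seen) → (M_HOME, announce)
  (M_HOME, obstacle) → (M_NAV, arm_extend)
event = grasp_ok selects (M_NAV, arm_extend)

mode=M_NAV action=arm_extend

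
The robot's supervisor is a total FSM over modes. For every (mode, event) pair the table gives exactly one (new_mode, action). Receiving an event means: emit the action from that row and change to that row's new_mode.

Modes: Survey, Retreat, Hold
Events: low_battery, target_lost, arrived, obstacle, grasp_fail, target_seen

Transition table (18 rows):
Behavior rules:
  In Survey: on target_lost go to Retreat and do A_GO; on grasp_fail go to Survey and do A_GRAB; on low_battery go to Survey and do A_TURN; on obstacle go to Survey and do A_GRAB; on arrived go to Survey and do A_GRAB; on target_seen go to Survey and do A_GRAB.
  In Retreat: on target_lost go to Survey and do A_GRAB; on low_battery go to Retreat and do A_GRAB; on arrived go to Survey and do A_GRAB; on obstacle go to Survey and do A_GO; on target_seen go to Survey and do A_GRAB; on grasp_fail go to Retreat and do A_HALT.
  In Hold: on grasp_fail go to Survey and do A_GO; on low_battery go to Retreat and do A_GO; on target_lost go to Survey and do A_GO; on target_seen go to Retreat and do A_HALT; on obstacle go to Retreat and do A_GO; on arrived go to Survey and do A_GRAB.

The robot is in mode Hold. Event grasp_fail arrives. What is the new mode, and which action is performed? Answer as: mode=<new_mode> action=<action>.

current mode = Hold; filter table to that mode:
  (Hold, grasp_fail) → (Survey, A_GO)  ← event matches
  (Hold, low_battery) → (Retreat, A_GO)
  (Hold, target_lost) → (Survey, A_GO)
  (Hold, target_seen) → (Retreat, A_HALT)
  (Hold, obstacle) → (Retreat, A_GO)
  (Hold, arrived) → (Survey, A_GRAB)
event = grasp_fail selects (Survey, A_GO)

mode=Survey action=A_GO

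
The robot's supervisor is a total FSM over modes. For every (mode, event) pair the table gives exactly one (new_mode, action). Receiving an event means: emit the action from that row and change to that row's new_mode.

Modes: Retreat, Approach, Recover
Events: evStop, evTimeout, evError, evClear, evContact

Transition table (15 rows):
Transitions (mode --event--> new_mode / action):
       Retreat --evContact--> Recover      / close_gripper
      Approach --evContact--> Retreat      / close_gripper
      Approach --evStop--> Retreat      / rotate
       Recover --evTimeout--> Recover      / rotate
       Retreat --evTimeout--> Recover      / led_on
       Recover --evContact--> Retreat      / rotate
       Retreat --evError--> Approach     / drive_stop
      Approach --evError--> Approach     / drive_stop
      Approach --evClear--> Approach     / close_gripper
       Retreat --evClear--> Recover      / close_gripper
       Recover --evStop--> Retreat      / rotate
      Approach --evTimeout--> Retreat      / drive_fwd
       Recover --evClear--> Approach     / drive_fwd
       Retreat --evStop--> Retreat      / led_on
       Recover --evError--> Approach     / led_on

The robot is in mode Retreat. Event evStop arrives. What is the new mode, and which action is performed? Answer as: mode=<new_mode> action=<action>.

mode=Retreat action=led_on

current mode = Retreat; filter table to that mode:
  (Retreat, evContact) → (Recover, close_gripper)
  (Retreat, evTimeout) → (Recover, led_on)
  (Retreat, evError) → (Approach, drive_stop)
  (Retreat, evClear) → (Recover, close_gripper)
  (Retreat, evStop) → (Retreat, led_on)  ← event matches
event = evStop selects (Retreat, led_on)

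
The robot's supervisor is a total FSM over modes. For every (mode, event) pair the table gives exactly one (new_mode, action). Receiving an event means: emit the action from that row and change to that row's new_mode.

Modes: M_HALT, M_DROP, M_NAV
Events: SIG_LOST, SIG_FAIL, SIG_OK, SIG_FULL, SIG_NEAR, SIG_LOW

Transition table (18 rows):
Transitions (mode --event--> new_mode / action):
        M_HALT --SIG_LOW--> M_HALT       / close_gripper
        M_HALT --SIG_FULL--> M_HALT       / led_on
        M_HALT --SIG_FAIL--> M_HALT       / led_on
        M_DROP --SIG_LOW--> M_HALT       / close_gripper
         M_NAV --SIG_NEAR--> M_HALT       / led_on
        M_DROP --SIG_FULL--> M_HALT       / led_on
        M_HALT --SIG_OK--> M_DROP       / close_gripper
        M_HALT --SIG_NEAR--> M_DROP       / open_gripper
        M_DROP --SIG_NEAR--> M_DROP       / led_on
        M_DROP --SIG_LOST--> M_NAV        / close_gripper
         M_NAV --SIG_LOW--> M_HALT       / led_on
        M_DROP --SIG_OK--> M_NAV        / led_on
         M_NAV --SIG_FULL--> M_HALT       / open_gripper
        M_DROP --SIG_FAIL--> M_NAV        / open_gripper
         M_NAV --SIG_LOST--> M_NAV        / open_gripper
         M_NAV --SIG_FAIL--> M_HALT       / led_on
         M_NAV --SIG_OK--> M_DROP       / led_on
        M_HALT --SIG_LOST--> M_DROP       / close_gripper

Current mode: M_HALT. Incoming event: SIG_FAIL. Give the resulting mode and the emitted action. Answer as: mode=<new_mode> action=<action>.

mode=M_HALT action=led_on

current mode = M_HALT; filter table to that mode:
  (M_HALT, SIG_LOW) → (M_HALT, close_gripper)
  (M_HALT, SIG_FULL) → (M_HALT, led_on)
  (M_HALT, SIG_FAIL) → (M_HALT, led_on)  ← event matches
  (M_HALT, SIG_OK) → (M_DROP, close_gripper)
  (M_HALT, SIG_NEAR) → (M_DROP, open_gripper)
  (M_HALT, SIG_LOST) → (M_DROP, close_gripper)
event = SIG_FAIL selects (M_HALT, led_on)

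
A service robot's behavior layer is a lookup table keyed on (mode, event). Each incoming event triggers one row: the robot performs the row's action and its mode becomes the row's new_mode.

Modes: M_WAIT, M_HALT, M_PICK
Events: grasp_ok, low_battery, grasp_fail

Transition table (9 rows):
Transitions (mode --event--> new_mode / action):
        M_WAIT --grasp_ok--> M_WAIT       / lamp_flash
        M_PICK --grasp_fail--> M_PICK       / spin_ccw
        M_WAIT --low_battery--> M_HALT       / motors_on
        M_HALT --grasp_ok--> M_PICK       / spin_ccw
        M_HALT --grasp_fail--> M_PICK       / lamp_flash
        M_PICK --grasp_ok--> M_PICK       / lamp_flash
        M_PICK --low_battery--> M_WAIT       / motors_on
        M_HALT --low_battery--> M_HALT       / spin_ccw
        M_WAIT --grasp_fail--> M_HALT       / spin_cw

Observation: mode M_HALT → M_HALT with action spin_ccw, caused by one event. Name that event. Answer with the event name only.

try grasp_ok: (M_HALT, grasp_ok) → (M_PICK, spin_ccw)
try low_battery: (M_HALT, low_battery) → (M_HALT, spin_ccw)  ← matches
try grasp_fail: (M_HALT, grasp_fail) → (M_PICK, lamp_flash)

low_battery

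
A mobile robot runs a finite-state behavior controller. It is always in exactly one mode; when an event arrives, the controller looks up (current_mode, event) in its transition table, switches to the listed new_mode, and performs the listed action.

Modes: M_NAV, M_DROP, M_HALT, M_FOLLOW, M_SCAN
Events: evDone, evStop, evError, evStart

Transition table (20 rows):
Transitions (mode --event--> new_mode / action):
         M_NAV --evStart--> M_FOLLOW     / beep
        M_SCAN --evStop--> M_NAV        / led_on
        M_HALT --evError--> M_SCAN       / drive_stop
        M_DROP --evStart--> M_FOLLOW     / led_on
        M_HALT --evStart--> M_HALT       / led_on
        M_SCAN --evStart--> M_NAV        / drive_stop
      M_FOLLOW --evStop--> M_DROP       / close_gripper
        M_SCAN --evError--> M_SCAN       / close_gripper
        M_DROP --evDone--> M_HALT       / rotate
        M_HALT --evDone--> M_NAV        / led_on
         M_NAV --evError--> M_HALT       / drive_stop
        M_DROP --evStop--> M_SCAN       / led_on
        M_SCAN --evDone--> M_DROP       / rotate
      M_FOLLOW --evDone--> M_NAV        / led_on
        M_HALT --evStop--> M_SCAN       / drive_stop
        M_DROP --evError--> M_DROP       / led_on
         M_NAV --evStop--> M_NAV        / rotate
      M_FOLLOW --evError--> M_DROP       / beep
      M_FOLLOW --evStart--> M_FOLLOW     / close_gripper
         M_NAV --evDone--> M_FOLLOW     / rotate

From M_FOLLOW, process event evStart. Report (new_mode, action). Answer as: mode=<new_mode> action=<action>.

current mode = M_FOLLOW; filter table to that mode:
  (M_FOLLOW, evStop) → (M_DROP, close_gripper)
  (M_FOLLOW, evDone) → (M_NAV, led_on)
  (M_FOLLOW, evError) → (M_DROP, beep)
  (M_FOLLOW, evStart) → (M_FOLLOW, close_gripper)  ← event matches
event = evStart selects (M_FOLLOW, close_gripper)

mode=M_FOLLOW action=close_gripper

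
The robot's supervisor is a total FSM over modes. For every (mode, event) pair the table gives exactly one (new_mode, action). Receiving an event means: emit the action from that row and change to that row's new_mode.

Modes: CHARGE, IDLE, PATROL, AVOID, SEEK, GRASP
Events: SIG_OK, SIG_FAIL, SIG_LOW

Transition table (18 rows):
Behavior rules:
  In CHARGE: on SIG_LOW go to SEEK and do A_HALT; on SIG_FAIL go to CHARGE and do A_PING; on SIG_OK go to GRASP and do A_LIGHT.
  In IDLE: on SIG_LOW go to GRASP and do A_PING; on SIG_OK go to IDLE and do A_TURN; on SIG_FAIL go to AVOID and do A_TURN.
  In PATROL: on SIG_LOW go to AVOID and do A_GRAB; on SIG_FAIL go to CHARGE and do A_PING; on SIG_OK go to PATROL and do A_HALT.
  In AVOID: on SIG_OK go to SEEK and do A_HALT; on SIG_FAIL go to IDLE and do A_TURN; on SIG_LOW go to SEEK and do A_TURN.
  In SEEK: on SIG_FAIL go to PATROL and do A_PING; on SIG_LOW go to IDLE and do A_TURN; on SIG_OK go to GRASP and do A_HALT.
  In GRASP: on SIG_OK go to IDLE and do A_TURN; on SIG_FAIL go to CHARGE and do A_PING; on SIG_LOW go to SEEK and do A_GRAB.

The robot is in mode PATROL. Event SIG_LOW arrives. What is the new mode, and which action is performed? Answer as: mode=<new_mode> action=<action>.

current mode = PATROL; filter table to that mode:
  (PATROL, SIG_LOW) → (AVOID, A_GRAB)  ← event matches
  (PATROL, SIG_FAIL) → (CHARGE, A_PING)
  (PATROL, SIG_OK) → (PATROL, A_HALT)
event = SIG_LOW selects (AVOID, A_GRAB)

mode=AVOID action=A_GRAB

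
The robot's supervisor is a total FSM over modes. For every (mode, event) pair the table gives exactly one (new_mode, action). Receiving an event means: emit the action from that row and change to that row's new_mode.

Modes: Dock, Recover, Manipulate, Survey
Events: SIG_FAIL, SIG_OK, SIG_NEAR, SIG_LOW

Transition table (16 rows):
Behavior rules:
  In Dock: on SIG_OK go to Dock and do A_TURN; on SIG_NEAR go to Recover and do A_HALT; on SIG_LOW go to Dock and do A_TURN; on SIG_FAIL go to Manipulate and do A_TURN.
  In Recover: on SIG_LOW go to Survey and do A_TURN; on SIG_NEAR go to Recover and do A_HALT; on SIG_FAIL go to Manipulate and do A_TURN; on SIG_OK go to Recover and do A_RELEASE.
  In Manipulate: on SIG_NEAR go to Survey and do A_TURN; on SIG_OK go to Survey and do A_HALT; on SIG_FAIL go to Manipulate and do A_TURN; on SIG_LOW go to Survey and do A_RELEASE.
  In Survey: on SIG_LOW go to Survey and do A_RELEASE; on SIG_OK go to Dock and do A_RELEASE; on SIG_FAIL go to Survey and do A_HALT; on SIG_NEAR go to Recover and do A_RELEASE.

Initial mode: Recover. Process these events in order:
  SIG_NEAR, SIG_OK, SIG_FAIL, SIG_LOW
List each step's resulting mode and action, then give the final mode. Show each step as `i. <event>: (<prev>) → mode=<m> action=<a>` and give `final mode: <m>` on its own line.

1. SIG_NEAR: (Recover) → mode=Recover action=A_HALT
2. SIG_OK: (Recover) → mode=Recover action=A_RELEASE
3. SIG_FAIL: (Recover) → mode=Manipulate action=A_TURN
4. SIG_LOW: (Manipulate) → mode=Survey action=A_RELEASE

final mode: Survey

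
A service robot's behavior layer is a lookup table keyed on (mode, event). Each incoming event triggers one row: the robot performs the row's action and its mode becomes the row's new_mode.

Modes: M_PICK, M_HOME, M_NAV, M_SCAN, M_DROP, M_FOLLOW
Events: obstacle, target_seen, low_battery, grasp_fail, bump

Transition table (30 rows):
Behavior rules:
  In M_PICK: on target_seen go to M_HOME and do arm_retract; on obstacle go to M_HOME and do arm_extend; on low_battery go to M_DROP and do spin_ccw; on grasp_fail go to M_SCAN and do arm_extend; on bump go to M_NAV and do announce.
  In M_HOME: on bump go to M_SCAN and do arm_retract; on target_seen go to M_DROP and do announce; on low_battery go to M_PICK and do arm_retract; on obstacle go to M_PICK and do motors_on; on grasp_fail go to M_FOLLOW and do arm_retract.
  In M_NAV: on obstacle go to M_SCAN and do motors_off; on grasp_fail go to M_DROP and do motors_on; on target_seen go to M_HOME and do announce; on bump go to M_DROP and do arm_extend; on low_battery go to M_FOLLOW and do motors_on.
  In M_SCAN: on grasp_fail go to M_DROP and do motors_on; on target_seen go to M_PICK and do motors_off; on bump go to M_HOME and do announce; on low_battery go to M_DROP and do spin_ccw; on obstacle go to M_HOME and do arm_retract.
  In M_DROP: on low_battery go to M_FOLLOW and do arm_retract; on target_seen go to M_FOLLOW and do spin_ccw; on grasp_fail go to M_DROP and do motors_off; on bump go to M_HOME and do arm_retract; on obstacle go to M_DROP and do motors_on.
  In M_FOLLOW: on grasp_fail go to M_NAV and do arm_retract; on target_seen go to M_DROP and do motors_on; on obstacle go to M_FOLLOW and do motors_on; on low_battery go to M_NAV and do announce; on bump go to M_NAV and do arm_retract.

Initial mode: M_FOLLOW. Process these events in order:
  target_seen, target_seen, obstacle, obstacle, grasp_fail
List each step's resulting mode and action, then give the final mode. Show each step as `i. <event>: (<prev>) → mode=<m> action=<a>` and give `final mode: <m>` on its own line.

final mode: M_NAV

1. target_seen: (M_FOLLOW) → mode=M_DROP action=motors_on
2. target_seen: (M_DROP) → mode=M_FOLLOW action=spin_ccw
3. obstacle: (M_FOLLOW) → mode=M_FOLLOW action=motors_on
4. obstacle: (M_FOLLOW) → mode=M_FOLLOW action=motors_on
5. grasp_fail: (M_FOLLOW) → mode=M_NAV action=arm_retract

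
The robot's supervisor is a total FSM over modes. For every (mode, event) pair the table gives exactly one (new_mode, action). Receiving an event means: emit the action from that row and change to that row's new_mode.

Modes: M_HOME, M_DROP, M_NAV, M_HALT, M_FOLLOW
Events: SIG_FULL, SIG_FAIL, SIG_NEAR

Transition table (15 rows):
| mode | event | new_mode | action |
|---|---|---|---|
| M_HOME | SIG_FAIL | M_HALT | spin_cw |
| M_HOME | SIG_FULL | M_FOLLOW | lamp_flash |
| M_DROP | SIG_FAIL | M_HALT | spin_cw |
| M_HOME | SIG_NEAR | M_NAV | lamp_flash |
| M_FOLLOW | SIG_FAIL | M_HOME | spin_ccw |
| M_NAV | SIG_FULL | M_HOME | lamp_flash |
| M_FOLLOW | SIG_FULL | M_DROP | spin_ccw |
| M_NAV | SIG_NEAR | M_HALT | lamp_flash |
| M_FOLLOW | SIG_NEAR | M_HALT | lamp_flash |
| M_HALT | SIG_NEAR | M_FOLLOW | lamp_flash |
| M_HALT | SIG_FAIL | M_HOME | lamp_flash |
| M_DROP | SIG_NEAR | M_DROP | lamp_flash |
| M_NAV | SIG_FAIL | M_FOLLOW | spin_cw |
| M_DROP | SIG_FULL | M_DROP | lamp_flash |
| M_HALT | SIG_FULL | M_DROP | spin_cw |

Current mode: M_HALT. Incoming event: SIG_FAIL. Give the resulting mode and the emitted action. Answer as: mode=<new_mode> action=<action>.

current mode = M_HALT; filter table to that mode:
  (M_HALT, SIG_NEAR) → (M_FOLLOW, lamp_flash)
  (M_HALT, SIG_FAIL) → (M_HOME, lamp_flash)  ← event matches
  (M_HALT, SIG_FULL) → (M_DROP, spin_cw)
event = SIG_FAIL selects (M_HOME, lamp_flash)

mode=M_HOME action=lamp_flash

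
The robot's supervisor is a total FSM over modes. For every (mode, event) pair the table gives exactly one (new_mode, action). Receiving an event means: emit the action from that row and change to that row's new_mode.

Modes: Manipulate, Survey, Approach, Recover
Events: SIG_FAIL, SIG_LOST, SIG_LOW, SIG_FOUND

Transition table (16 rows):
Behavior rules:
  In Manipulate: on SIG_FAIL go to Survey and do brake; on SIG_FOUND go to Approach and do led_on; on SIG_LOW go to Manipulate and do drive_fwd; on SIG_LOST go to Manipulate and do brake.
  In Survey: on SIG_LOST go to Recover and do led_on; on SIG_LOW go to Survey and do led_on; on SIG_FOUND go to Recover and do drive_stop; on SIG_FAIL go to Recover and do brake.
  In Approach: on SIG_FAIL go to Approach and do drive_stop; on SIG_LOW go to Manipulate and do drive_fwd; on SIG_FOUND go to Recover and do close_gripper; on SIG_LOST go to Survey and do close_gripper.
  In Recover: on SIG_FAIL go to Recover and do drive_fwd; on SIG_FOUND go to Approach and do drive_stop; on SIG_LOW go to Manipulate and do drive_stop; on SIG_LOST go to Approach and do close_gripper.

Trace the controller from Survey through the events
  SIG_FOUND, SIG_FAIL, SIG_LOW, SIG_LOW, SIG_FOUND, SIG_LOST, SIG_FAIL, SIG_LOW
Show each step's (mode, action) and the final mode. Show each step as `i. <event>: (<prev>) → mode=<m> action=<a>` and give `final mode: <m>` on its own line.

1. SIG_FOUND: (Survey) → mode=Recover action=drive_stop
2. SIG_FAIL: (Recover) → mode=Recover action=drive_fwd
3. SIG_LOW: (Recover) → mode=Manipulate action=drive_stop
4. SIG_LOW: (Manipulate) → mode=Manipulate action=drive_fwd
5. SIG_FOUND: (Manipulate) → mode=Approach action=led_on
6. SIG_LOST: (Approach) → mode=Survey action=close_gripper
7. SIG_FAIL: (Survey) → mode=Recover action=brake
8. SIG_LOW: (Recover) → mode=Manipulate action=drive_stop

final mode: Manipulate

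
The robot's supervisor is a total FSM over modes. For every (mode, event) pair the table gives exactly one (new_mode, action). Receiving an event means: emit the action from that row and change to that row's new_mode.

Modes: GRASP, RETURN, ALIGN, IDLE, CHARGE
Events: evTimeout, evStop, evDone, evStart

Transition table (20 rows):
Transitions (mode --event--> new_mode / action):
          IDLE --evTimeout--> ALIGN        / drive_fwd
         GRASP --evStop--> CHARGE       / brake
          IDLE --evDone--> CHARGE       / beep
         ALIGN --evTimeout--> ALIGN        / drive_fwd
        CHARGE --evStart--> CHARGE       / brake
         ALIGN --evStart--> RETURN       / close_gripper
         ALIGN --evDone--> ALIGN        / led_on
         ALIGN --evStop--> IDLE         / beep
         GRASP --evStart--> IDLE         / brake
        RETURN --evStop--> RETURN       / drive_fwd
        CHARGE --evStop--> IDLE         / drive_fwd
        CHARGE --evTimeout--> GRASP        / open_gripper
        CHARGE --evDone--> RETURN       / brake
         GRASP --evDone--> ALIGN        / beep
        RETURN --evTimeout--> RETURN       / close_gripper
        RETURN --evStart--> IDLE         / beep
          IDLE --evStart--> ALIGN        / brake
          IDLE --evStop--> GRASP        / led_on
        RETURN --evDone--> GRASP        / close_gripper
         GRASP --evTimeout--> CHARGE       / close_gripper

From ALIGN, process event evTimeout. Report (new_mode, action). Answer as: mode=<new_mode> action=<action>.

current mode = ALIGN; filter table to that mode:
  (ALIGN, evTimeout) → (ALIGN, drive_fwd)  ← event matches
  (ALIGN, evStart) → (RETURN, close_gripper)
  (ALIGN, evDone) → (ALIGN, led_on)
  (ALIGN, evStop) → (IDLE, beep)
event = evTimeout selects (ALIGN, drive_fwd)

mode=ALIGN action=drive_fwd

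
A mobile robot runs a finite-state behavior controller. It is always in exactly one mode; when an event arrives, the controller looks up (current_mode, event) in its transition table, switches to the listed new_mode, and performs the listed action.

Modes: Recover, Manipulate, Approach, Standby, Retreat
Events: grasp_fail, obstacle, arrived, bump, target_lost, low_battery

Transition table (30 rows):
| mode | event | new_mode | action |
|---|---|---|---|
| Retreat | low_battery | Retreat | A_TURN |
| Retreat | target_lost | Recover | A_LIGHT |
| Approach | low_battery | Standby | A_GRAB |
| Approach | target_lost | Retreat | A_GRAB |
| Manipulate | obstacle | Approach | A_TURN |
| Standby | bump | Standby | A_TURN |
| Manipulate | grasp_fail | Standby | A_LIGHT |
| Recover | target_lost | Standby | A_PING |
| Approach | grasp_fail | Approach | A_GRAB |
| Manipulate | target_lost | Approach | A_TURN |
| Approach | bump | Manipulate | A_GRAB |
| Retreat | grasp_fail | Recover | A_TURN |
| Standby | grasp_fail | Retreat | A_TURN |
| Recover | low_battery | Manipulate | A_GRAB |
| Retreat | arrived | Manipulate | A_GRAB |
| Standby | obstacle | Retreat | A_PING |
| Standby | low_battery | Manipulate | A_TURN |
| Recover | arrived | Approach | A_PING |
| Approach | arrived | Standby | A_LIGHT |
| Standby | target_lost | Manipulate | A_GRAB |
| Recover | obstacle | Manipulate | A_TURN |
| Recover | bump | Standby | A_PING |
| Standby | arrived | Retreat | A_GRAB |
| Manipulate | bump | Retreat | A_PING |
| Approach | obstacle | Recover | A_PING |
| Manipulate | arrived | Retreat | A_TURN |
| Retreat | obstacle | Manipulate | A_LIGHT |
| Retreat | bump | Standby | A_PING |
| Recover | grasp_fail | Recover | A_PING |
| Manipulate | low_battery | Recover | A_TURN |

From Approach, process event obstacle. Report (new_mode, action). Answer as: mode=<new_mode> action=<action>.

current mode = Approach; filter table to that mode:
  (Approach, low_battery) → (Standby, A_GRAB)
  (Approach, target_lost) → (Retreat, A_GRAB)
  (Approach, grasp_fail) → (Approach, A_GRAB)
  (Approach, bump) → (Manipulate, A_GRAB)
  (Approach, arrived) → (Standby, A_LIGHT)
  (Approach, obstacle) → (Recover, A_PING)  ← event matches
event = obstacle selects (Recover, A_PING)

mode=Recover action=A_PING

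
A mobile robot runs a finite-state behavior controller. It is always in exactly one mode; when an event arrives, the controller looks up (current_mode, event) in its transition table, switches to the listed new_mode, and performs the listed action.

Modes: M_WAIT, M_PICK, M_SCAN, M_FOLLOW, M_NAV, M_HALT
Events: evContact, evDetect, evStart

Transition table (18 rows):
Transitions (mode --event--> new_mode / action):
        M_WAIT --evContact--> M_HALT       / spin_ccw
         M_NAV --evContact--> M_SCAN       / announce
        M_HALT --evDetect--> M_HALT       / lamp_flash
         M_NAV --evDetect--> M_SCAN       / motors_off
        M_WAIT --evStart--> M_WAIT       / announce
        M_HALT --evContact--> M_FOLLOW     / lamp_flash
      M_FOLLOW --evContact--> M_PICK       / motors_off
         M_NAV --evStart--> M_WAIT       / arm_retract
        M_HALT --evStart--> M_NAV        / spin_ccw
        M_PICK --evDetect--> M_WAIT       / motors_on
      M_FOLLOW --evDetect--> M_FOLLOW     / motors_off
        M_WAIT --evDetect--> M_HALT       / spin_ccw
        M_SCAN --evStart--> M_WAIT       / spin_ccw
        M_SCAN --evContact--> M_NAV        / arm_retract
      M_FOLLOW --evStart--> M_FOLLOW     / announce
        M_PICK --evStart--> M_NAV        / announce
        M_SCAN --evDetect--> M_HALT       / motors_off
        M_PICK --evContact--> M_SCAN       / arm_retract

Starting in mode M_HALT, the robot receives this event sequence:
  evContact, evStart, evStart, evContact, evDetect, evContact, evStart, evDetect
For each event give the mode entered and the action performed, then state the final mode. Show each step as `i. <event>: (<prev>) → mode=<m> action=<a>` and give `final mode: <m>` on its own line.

1. evContact: (M_HALT) → mode=M_FOLLOW action=lamp_flash
2. evStart: (M_FOLLOW) → mode=M_FOLLOW action=announce
3. evStart: (M_FOLLOW) → mode=M_FOLLOW action=announce
4. evContact: (M_FOLLOW) → mode=M_PICK action=motors_off
5. evDetect: (M_PICK) → mode=M_WAIT action=motors_on
6. evContact: (M_WAIT) → mode=M_HALT action=spin_ccw
7. evStart: (M_HALT) → mode=M_NAV action=spin_ccw
8. evDetect: (M_NAV) → mode=M_SCAN action=motors_off

final mode: M_SCAN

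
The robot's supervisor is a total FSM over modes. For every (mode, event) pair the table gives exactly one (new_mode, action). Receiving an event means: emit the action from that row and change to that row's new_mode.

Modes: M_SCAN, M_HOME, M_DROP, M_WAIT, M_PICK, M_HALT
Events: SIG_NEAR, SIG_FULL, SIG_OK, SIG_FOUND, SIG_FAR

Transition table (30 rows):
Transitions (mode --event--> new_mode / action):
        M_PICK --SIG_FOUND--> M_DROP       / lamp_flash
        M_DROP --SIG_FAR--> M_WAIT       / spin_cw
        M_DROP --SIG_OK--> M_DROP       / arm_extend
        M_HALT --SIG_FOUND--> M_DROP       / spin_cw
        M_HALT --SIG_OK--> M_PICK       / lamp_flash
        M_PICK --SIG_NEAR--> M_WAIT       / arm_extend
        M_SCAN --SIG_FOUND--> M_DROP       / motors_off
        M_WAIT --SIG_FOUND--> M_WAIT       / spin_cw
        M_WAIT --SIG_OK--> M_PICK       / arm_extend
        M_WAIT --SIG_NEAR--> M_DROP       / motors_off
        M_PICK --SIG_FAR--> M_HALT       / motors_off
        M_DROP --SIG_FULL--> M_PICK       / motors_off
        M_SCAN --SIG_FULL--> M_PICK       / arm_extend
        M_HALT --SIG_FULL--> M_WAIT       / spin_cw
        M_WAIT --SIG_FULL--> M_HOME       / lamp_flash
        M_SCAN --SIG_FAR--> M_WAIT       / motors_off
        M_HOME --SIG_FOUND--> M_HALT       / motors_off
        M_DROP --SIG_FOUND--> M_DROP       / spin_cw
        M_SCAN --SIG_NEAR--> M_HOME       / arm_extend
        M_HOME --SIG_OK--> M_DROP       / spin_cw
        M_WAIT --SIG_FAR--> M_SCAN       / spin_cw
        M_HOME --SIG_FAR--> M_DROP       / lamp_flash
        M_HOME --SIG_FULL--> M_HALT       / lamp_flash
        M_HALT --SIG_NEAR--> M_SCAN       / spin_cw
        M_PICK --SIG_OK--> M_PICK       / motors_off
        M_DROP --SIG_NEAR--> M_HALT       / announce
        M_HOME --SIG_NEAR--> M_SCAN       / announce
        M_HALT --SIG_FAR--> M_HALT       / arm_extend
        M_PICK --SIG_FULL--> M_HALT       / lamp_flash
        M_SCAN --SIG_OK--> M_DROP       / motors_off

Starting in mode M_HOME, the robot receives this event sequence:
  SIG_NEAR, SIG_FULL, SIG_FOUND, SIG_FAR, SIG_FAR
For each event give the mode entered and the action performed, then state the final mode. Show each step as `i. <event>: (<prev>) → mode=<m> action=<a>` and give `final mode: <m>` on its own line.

1. SIG_NEAR: (M_HOME) → mode=M_SCAN action=announce
2. SIG_FULL: (M_SCAN) → mode=M_PICK action=arm_extend
3. SIG_FOUND: (M_PICK) → mode=M_DROP action=lamp_flash
4. SIG_FAR: (M_DROP) → mode=M_WAIT action=spin_cw
5. SIG_FAR: (M_WAIT) → mode=M_SCAN action=spin_cw

final mode: M_SCAN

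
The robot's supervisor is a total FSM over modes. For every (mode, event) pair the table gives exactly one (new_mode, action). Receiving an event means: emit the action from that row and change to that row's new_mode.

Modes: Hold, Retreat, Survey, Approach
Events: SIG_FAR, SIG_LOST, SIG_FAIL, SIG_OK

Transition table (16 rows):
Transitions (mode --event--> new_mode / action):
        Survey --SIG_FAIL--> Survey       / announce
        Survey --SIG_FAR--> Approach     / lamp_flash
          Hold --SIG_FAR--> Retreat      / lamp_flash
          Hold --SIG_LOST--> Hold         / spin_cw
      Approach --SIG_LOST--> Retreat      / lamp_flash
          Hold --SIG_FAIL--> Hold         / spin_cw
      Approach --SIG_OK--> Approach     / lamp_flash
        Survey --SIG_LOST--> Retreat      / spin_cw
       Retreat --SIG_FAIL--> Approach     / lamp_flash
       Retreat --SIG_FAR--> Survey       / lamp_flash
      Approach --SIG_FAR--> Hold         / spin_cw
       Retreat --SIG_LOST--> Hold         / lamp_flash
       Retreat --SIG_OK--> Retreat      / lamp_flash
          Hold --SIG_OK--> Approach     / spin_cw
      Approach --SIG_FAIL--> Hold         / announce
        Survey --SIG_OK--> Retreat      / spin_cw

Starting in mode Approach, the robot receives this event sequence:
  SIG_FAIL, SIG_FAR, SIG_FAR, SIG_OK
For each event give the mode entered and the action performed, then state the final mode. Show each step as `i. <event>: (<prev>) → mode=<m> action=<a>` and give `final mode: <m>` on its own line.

1. SIG_FAIL: (Approach) → mode=Hold action=announce
2. SIG_FAR: (Hold) → mode=Retreat action=lamp_flash
3. SIG_FAR: (Retreat) → mode=Survey action=lamp_flash
4. SIG_OK: (Survey) → mode=Retreat action=spin_cw

final mode: Retreat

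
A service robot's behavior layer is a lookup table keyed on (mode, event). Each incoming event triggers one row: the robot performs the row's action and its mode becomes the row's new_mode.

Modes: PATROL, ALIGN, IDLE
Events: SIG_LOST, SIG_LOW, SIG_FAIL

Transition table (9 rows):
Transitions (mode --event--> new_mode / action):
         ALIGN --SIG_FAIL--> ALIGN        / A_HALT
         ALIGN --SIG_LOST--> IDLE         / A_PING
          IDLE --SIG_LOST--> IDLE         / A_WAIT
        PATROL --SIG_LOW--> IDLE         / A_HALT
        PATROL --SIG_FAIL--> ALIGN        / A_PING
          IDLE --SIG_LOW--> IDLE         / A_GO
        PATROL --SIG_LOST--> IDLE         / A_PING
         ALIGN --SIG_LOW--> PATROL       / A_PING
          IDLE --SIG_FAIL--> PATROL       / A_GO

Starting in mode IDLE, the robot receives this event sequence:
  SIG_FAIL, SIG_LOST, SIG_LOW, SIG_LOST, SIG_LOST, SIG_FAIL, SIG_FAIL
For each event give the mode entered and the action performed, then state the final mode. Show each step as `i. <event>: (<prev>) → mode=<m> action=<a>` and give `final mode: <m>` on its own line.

final mode: ALIGN

1. SIG_FAIL: (IDLE) → mode=PATROL action=A_GO
2. SIG_LOST: (PATROL) → mode=IDLE action=A_PING
3. SIG_LOW: (IDLE) → mode=IDLE action=A_GO
4. SIG_LOST: (IDLE) → mode=IDLE action=A_WAIT
5. SIG_LOST: (IDLE) → mode=IDLE action=A_WAIT
6. SIG_FAIL: (IDLE) → mode=PATROL action=A_GO
7. SIG_FAIL: (PATROL) → mode=ALIGN action=A_PING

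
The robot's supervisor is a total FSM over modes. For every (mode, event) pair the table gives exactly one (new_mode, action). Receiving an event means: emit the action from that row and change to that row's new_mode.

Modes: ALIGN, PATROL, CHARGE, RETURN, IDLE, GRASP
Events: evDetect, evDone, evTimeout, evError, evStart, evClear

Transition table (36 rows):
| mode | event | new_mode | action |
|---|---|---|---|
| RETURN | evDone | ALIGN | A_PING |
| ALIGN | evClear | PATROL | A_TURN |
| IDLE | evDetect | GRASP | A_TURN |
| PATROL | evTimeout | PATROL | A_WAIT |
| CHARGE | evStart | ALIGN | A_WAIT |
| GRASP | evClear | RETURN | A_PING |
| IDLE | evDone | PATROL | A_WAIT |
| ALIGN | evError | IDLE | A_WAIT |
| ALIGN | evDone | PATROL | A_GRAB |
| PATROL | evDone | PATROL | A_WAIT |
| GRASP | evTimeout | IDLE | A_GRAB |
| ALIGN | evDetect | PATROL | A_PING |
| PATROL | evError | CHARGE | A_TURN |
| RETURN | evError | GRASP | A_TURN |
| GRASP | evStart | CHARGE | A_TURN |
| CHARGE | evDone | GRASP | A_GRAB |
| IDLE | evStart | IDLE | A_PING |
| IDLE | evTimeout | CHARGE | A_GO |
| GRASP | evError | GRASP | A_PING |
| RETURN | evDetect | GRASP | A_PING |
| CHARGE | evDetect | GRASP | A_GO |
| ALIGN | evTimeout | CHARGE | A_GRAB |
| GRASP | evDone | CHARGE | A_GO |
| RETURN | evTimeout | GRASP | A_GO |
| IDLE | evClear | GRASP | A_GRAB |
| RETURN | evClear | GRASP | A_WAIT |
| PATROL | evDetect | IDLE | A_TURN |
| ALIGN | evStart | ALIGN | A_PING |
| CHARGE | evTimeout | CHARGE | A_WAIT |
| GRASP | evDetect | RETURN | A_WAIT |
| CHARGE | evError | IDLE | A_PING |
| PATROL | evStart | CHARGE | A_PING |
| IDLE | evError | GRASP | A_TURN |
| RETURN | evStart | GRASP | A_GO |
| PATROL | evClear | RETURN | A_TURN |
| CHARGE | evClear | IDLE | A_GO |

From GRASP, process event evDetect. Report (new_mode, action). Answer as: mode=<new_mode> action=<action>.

current mode = GRASP; filter table to that mode:
  (GRASP, evClear) → (RETURN, A_PING)
  (GRASP, evTimeout) → (IDLE, A_GRAB)
  (GRASP, evStart) → (CHARGE, A_TURN)
  (GRASP, evError) → (GRASP, A_PING)
  (GRASP, evDone) → (CHARGE, A_GO)
  (GRASP, evDetect) → (RETURN, A_WAIT)  ← event matches
event = evDetect selects (RETURN, A_WAIT)

mode=RETURN action=A_WAIT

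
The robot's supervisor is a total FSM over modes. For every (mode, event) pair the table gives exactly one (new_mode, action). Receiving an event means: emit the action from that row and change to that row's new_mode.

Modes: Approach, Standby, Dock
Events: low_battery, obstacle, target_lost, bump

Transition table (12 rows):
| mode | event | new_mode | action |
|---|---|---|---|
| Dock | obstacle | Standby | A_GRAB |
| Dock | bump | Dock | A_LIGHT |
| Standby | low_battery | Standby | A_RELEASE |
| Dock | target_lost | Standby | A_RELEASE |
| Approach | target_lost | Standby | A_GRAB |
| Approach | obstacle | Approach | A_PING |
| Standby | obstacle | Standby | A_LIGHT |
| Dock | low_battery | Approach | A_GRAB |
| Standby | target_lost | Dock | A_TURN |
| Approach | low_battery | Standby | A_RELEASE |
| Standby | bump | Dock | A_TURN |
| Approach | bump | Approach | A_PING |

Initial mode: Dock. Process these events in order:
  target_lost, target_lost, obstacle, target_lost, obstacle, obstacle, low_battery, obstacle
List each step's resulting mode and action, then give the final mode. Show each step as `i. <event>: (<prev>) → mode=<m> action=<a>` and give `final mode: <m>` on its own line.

final mode: Standby

1. target_lost: (Dock) → mode=Standby action=A_RELEASE
2. target_lost: (Standby) → mode=Dock action=A_TURN
3. obstacle: (Dock) → mode=Standby action=A_GRAB
4. target_lost: (Standby) → mode=Dock action=A_TURN
5. obstacle: (Dock) → mode=Standby action=A_GRAB
6. obstacle: (Standby) → mode=Standby action=A_LIGHT
7. low_battery: (Standby) → mode=Standby action=A_RELEASE
8. obstacle: (Standby) → mode=Standby action=A_LIGHT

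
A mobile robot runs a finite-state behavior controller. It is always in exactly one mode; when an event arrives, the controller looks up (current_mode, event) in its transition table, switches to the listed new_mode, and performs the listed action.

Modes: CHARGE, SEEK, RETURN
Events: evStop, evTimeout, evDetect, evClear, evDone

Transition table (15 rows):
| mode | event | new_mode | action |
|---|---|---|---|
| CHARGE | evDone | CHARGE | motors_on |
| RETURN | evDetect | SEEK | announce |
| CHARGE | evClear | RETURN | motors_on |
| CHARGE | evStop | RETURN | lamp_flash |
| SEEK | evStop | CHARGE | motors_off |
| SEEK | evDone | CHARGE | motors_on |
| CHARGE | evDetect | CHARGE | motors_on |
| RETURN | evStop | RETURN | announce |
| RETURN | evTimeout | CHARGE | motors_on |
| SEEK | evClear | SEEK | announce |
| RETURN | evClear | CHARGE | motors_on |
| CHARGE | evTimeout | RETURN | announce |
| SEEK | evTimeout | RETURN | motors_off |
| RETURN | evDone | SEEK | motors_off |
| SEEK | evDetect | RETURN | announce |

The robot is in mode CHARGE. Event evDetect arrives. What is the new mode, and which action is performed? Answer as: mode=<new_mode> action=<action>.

current mode = CHARGE; filter table to that mode:
  (CHARGE, evDone) → (CHARGE, motors_on)
  (CHARGE, evClear) → (RETURN, motors_on)
  (CHARGE, evStop) → (RETURN, lamp_flash)
  (CHARGE, evDetect) → (CHARGE, motors_on)  ← event matches
  (CHARGE, evTimeout) → (RETURN, announce)
event = evDetect selects (CHARGE, motors_on)

mode=CHARGE action=motors_on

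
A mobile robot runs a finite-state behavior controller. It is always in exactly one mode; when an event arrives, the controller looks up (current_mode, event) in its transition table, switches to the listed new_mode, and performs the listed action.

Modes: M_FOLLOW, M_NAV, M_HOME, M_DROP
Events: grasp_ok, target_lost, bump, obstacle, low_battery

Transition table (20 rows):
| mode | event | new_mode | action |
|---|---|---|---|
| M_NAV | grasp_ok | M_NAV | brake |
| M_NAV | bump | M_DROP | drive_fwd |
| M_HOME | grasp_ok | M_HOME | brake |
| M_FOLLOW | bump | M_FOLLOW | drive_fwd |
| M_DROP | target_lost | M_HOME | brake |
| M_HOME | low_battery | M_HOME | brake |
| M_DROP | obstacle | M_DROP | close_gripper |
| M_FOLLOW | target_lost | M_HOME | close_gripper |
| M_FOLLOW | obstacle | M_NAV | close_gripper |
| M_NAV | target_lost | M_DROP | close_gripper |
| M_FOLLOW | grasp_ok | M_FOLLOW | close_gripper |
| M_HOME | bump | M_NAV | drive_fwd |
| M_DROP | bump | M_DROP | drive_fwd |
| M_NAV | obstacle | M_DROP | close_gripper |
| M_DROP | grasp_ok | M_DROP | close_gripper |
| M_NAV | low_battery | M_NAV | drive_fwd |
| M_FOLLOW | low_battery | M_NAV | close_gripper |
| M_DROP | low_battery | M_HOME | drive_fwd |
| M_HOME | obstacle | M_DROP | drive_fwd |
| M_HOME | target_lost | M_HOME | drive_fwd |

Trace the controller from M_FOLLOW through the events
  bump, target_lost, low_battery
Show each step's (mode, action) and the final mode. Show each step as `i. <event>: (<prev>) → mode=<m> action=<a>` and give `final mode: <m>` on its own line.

final mode: M_HOME

1. bump: (M_FOLLOW) → mode=M_FOLLOW action=drive_fwd
2. target_lost: (M_FOLLOW) → mode=M_HOME action=close_gripper
3. low_battery: (M_HOME) → mode=M_HOME action=brake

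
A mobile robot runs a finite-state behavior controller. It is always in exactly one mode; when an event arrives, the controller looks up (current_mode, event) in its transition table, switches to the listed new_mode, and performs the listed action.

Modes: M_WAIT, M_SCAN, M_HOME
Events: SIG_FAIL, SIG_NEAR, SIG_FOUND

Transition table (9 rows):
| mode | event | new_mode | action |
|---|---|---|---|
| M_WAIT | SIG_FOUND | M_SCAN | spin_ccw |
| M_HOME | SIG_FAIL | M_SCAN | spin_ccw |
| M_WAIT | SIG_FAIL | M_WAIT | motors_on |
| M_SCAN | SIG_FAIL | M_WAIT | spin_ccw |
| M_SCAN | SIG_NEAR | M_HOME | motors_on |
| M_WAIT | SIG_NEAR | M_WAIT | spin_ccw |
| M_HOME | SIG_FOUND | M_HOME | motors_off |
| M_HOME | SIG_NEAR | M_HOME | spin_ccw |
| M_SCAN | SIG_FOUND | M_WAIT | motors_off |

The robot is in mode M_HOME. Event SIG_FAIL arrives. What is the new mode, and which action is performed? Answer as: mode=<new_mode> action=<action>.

current mode = M_HOME; filter table to that mode:
  (M_HOME, SIG_FAIL) → (M_SCAN, spin_ccw)  ← event matches
  (M_HOME, SIG_FOUND) → (M_HOME, motors_off)
  (M_HOME, SIG_NEAR) → (M_HOME, spin_ccw)
event = SIG_FAIL selects (M_SCAN, spin_ccw)

mode=M_SCAN action=spin_ccw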